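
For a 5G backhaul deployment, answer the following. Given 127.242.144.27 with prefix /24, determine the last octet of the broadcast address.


Given: IP = 127.242.144.27, prefix = /24
Host bits = 32 - 24 = 8
Network last octet = 27 AND mask = 0
Host part size = 2^8 - 1 = 255
Broadcast last octet = 0 OR 255 = 255

255


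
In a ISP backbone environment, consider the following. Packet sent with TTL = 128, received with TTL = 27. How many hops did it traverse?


Given: initial TTL = 128, received TTL = 27
Hops = initial TTL - received TTL
Hops = 128 - 27 = 101

101


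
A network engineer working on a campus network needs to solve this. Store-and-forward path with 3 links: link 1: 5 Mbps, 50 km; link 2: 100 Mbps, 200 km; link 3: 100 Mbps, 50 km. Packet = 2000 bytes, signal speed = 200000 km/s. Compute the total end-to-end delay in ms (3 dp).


Packet = 2000 bytes = 16000 bits. Store-and-forward: sum (t_trans + t_prop) per link.
Link 1: t_trans = 16000/(5*10^6) s = 3.2000 ms; t_prop = 50/200000 s = 0.2500 ms; subtotal = 3.4500 ms
Link 2: t_trans = 16000/(100*10^6) s = 0.1600 ms; t_prop = 200/200000 s = 1.0000 ms; subtotal = 1.1600 ms
Link 3: t_trans = 16000/(100*10^6) s = 0.1600 ms; t_prop = 50/200000 s = 0.2500 ms; subtotal = 0.4100 ms
End-to-end = 3.4500 + 1.1600 + 0.4100 = 5.0200 ms -> 5.020 ms (3 dp)

5.020


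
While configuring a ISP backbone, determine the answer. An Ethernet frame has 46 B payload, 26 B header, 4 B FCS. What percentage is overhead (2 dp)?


Given: payload = 46 B, header = 26 B, trailer = 4 B
Overhead bytes = header + trailer = 26 + 4 = 30
Total frame = payload + overhead = 46 + 30 = 76
Overhead % = 30 / 76 * 100 = 39.4737% -> 39.47% (2 dp)

39.47


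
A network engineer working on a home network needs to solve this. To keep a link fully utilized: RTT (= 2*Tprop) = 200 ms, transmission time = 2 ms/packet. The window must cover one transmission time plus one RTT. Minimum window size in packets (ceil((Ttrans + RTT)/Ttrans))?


Given: Ttrans = 2 ms, RTT = 200 ms (= 2 * Tprop, Tprop = 100 ms)
Time until first ACK returns = Ttrans + RTT = 2 + 200 = 202 ms
Need W * Ttrans >= Ttrans + RTT  ->  W >= (Ttrans + RTT) / Ttrans
(Ttrans + RTT) / Ttrans = 202 / 2 = 101
W_min = ceil(101) = 101

101


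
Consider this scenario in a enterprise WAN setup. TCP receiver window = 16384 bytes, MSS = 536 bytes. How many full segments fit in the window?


Given: RWND = 16384 bytes, MSS = 536 bytes
Full segments = floor(RWND / MSS)
Full segments = floor(16384 / 536)
Full segments = floor(30.5672) = 30

30


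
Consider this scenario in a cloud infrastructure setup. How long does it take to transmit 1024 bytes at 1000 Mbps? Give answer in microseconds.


Given: packet = 1024 bytes, bandwidth = 1000 Mbps
Packet in bits = 1024 * 8 = 8192 bits
Bandwidth = 1000 * 10^6 = 1000000000 bps
Time = 8192 / 1000000000 seconds
Time in us = 8192 * 10^6 / 1000000000 = 8.192

8.192


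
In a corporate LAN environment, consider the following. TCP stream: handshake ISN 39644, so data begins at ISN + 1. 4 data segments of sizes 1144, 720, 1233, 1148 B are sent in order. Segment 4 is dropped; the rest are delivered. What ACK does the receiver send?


SYN uses sequence number 39644; first data byte = ISN + 1 = 39645.
Segment 1: SEQ = 39645, len = 1144 B, covers [39645, 40788]
Segment 2: SEQ = 40789, len = 720 B, covers [40789, 41508]
Segment 3: SEQ = 41509, len = 1233 B, covers [41509, 42741]
Segment 4: SEQ = 42742, len = 1148 B, covers [42742, 43889] [LOST]
In-order data received: bytes [39645, 42741] (segments 1..3).
Segment 4 missing -> gap begins at byte 42742.
Cumulative ACK = next expected in-order byte = 39645 + 1144 + 720 + 1233 = 42742

42742


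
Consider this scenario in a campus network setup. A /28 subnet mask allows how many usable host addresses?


Given: subnet mask /28
Host bits = 32 - 28 = 4
Total addresses = 2^4 = 16
Usable hosts = 16 - 2 (network + broadcast) = 14

14


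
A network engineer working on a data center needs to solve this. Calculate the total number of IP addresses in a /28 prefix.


Given: CIDR prefix /28
Host bits = 32 - 28 = 4
Total addresses = 2^4 = 16

16


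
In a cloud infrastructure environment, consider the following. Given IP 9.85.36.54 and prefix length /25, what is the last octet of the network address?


Given: IP = 9.85.36.54, prefix = /25
Subnet mask = 255.255.255.128
Last octet of IP: 54
Last octet of mask: 128
Network last octet = 54 AND 128 = 0

0


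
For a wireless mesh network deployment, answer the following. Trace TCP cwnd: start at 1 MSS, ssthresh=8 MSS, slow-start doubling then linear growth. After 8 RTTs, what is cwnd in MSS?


RTT 0: cwnd = 1 MSS (initial)
RTT 1: cwnd = 2 MSS (slow start, doubled)
RTT 2: cwnd = 4 MSS (slow start, doubled)
RTT 3: cwnd = 8 MSS (slow start, doubled)
RTT 4: cwnd = 9 MSS (congestion avoidance, +1)
RTT 5: cwnd = 10 MSS (congestion avoidance, +1)
RTT 6: cwnd = 11 MSS (congestion avoidance, +1)
RTT 7: cwnd = 12 MSS (congestion avoidance, +1)
RTT 8: cwnd = 13 MSS (congestion avoidance, +1)

13


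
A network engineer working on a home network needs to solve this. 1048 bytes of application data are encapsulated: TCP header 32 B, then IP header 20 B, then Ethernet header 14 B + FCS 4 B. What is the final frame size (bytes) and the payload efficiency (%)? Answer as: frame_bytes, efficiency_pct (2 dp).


TCP segment = 1048 + 32 = 1080 B
IP packet = 1080 + 20 = 1100 B
Ethernet frame = 1100 + 14 + 4 = 1118 B
Efficiency = app / frame = 1048 / 1118 = 0.937388 = 93.7388% -> 93.74% (2 dp)

1118, 93.74


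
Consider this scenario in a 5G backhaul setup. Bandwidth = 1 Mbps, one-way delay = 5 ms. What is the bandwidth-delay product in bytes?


Given: bandwidth = 1 Mbps, delay = 5 ms
BDP in bits = 1 * 10^6 * 5 / 1000
BDP in bits = 5000
BDP in bytes = 5000 / 8 = 625

625


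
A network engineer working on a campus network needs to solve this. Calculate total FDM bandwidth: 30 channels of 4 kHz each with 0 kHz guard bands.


Given: 30 channels, 4 kHz each, guard = 0 kHz
Channel bandwidth = 30 * 4 = 120 kHz
Guard bands = 29 gaps * 0 kHz = 0 kHz
Total = 120 + 0 = 120 kHz

120


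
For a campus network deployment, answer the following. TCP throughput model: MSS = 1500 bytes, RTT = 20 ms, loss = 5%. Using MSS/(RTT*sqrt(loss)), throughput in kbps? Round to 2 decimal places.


Given: MSS = 1500 bytes, RTT = 20 ms, loss = 5%
RTT in seconds = 20 / 1000 = 0.02
Loss rate = 5% = 0.05
sqrt(loss) = sqrt(0.05) = 0.223606797750
Throughput (bytes/s) = 1500 / (0.02 * 0.223606797750) = 335410.1966
Throughput (kbps) = 335410.1966 * 8 / 1000 = 2683.281573 -> 2683.28 kbps (2 dp)

2683.28


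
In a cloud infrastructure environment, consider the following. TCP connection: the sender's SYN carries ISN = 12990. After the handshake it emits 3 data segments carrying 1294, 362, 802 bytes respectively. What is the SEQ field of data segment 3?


The SYN occupies sequence number ISN = 12990, so the first data byte is ISN + 1 = 12991.
SEQ of data segment i = (ISN + 1) + sum of payload sizes of segments 1..i-1.
Segment 1: SEQ = 12991, payload = 1294 bytes
Segment 2: SEQ = 14285, payload = 362 bytes
Segment 3: SEQ = 14647, payload = 802 bytes
SEQ of segment 3 = 12991 + 1294 + 362 = 14647

14647


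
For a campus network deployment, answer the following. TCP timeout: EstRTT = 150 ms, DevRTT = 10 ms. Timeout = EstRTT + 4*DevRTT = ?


Given: EstRTT = 150 ms, DevRTT = 10 ms
Timeout = EstRTT + 4 * DevRTT
4 * DevRTT = 4 * 10 = 40
Timeout = 150 + 40 = 190 ms

190


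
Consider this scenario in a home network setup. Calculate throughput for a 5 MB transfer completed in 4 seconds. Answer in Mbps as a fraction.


Given: file = 5 MB, time = 4 s
File in Mb = 5 * 8 = 40 Mb
Throughput = 40 / 4 Mbps
Throughput = 10 Mbps

10


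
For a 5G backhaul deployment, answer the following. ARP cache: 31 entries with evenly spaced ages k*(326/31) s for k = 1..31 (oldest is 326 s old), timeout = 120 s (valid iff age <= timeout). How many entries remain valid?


Ages are k * 326/31 s for k = 1..31 (spacing = 10.5161 s).
Entry k is valid iff k * 326/31 <= 120 iff k <= 31 * 120 / 326 = 11.4110
n_valid = floor(11.4110) = 11
(n_stale = 31 - 11 = 20)

11


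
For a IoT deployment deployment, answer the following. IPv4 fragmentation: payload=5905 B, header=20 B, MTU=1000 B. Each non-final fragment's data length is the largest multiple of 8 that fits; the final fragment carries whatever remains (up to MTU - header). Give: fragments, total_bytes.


Max data per non-final fragment = floor((MTU - header)/8)*8 = floor((1000 - 20)/8)*8 = floor(980/8)*8 = 976 B
Final fragment needs no 8-byte alignment: it can carry up to MTU - header = 980 B
Non-final fragments needed = ceil((payload - 980) / 976) = ceil(4925/976) = ceil(5.0461) = 6
Number of fragments = 6 + 1 = 7
Fragment sizes (data): 6 * 976 B + 49 B (last, 49 <= 980 OK)
Total bytes sent = payload + n_frags * header = 5905 + 7*20 = 5905 + 140 = 6045 B

7, 6045


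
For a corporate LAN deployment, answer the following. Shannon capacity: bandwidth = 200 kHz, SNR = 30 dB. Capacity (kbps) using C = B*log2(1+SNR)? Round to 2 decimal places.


Given: B = 200 kHz, SNR = 30 dB
SNR linear = 10^(30/10) = 1000
1 + SNR = 1001
log2(1001) = 9.9672262588
C = 200 * 1000 * 9.9672262588 = 1993445.2518 bps
C = 1993.445252 kbps -> 1993.45 kbps (2 dp)

1993.45


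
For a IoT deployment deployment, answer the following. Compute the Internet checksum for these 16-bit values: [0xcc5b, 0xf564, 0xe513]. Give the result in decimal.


Given words: [0xcc5b, 0xf564, 0xe513]
Step 1: Sum all words
Raw sum = 52315 + 62820 + 58643 = 173778
Step 2: Fold carry: (42706 + 2) = 42708
One's complement = ~42708 & 0xFFFF = 22827

22827


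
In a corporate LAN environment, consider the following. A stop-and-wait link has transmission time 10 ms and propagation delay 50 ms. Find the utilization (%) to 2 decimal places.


Given: Ttrans = 10 ms, Tprop = 50 ms
RTT = 2 * Tprop = 2 * 50 = 100 ms
U = Ttrans / (Ttrans + RTT)
U = 10 / (10 + 100)
U = 10 / 110 = 0.090909
U% = 9.09%

9.09


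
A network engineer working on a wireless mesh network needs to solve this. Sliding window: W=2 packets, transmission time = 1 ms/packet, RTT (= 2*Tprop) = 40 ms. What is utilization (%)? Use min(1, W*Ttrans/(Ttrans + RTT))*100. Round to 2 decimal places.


Given: W = 2, Ttrans = 1 ms, RTT = 40 ms (= 2 * Tprop, Tprop = 20 ms)
Cycle time = Ttrans + RTT = 1 + 40 = 41 ms (first packet sent until its ACK returns)
W * Ttrans = 2 * 1 = 2 ms of sending per cycle
W * Ttrans / (Ttrans + RTT) = 2 / 41 = 0.048780
U = min(1, 0.048780) = 0.048780
U% = 4.88%

4.88


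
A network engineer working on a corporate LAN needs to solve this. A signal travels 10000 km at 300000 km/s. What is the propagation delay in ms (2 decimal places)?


Given: distance = 10000 km, speed = 300000 km/s
Delay = distance / speed = 10000 / 300000 seconds
Delay in ms = 10000 * 1000 / 300000
Delay = 33.3333 ms
Rounded to 2 dp = 33.33 ms

33.33


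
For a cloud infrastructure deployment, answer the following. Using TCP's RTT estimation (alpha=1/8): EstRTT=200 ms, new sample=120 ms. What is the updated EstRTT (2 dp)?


Given: EstRTT = 200 ms, SampleRTT = 120 ms, alpha = 1/8
New EstRTT = (1 - alpha) * EstRTT + alpha * SampleRTT
(7/8) * 200 = 175
(1/8) * 120 = 15
New EstRTT = 175 + 15 = 190 ms -> 190.00 ms (2 dp)

190.00


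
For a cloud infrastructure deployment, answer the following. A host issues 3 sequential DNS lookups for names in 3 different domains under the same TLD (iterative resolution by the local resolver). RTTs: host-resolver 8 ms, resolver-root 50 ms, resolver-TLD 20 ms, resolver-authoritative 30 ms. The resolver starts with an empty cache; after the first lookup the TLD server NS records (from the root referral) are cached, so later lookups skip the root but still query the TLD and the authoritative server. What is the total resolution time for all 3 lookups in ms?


Lookup 1 (cold cache): local + root + TLD + auth = 8 + 50 + 20 + 30 = 108 ms
Lookups 2..3 (TLD NS cached -> skip root; new domain -> still ask TLD and auth): local + TLD + auth = 8 + 20 + 30 = 58 ms each
Remaining 2 lookups: 2 * 58 = 116 ms
Total = 108 + 116 = 224 ms

224


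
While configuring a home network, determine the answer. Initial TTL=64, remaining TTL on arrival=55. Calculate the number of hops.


Given: initial TTL = 64, received TTL = 55
Hops = initial TTL - received TTL
Hops = 64 - 55 = 9

9


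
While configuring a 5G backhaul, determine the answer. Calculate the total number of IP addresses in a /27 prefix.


Given: CIDR prefix /27
Host bits = 32 - 27 = 5
Total addresses = 2^5 = 32

32


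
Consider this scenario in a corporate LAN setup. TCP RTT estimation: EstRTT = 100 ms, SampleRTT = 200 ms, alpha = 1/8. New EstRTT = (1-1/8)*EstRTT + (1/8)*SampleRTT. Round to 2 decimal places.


Given: EstRTT = 100 ms, SampleRTT = 200 ms, alpha = 1/8
New EstRTT = (1 - alpha) * EstRTT + alpha * SampleRTT
(7/8) * 100 = 87.5
(1/8) * 200 = 25
New EstRTT = 87.5 + 25 = 112.5 ms -> 112.50 ms (2 dp)

112.50


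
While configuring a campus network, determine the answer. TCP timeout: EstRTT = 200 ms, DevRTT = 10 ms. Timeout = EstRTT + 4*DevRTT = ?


Given: EstRTT = 200 ms, DevRTT = 10 ms
Timeout = EstRTT + 4 * DevRTT
4 * DevRTT = 4 * 10 = 40
Timeout = 200 + 40 = 240 ms

240


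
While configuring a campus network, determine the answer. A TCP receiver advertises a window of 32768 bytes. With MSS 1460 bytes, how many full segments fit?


Given: RWND = 32768 bytes, MSS = 1460 bytes
Full segments = floor(RWND / MSS)
Full segments = floor(32768 / 1460)
Full segments = floor(22.4438) = 22

22


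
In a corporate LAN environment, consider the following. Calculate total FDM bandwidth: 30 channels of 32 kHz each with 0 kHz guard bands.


Given: 30 channels, 32 kHz each, guard = 0 kHz
Channel bandwidth = 30 * 32 = 960 kHz
Guard bands = 29 gaps * 0 kHz = 0 kHz
Total = 960 + 0 = 960 kHz

960


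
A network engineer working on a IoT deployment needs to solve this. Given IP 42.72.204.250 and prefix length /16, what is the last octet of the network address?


Given: IP = 42.72.204.250, prefix = /16
Subnet mask = 255.255.0.0
Last octet of IP: 250
Last octet of mask: 0
Network last octet = 250 AND 0 = 0

0


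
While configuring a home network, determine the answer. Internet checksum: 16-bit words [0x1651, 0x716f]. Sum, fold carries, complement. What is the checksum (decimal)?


Given words: [0x1651, 0x716f]
Step 1: Sum all words
Raw sum = 5713 + 29039 = 34752
One's complement = ~34752 & 0xFFFF = 30783

30783


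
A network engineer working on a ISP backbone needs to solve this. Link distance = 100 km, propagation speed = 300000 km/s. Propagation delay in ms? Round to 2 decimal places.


Given: distance = 100 km, speed = 300000 km/s
Delay = distance / speed = 100 / 300000 seconds
Delay in ms = 100 * 1000 / 300000
Delay = 0.3333 ms
Rounded to 2 dp = 0.33 ms

0.33


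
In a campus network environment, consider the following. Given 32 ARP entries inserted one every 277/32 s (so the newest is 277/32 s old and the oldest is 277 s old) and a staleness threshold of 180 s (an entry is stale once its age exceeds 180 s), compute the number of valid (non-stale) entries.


Ages are k * 277/32 s for k = 1..32 (spacing = 8.6562 s).
Entry k is valid iff k * 277/32 <= 180 iff k <= 32 * 180 / 277 = 20.7942
n_valid = floor(20.7942) = 20
(n_stale = 32 - 20 = 12)

20


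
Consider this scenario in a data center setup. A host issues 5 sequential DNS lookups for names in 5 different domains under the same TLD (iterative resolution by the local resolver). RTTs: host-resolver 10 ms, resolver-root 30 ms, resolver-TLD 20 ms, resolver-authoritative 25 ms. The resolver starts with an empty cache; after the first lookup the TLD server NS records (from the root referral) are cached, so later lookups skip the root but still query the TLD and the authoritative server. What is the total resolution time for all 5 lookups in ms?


Lookup 1 (cold cache): local + root + TLD + auth = 10 + 30 + 20 + 25 = 85 ms
Lookups 2..5 (TLD NS cached -> skip root; new domain -> still ask TLD and auth): local + TLD + auth = 10 + 20 + 25 = 55 ms each
Remaining 4 lookups: 4 * 55 = 220 ms
Total = 85 + 220 = 305 ms

305


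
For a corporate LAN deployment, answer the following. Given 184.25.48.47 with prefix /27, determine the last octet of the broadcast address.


Given: IP = 184.25.48.47, prefix = /27
Host bits = 32 - 27 = 5
Network last octet = 47 AND mask = 32
Host part size = 2^5 - 1 = 31
Broadcast last octet = 32 OR 31 = 63

63


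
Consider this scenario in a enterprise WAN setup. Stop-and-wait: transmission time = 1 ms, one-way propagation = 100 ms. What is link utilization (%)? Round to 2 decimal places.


Given: Ttrans = 1 ms, Tprop = 100 ms
RTT = 2 * Tprop = 2 * 100 = 200 ms
U = Ttrans / (Ttrans + RTT)
U = 1 / (1 + 200)
U = 1 / 201 = 0.004975
U% = 0.50%

0.50


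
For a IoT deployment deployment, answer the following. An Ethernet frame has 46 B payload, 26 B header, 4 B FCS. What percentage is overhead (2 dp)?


Given: payload = 46 B, header = 26 B, trailer = 4 B
Overhead bytes = header + trailer = 26 + 4 = 30
Total frame = payload + overhead = 46 + 30 = 76
Overhead % = 30 / 76 * 100 = 39.4737% -> 39.47% (2 dp)

39.47


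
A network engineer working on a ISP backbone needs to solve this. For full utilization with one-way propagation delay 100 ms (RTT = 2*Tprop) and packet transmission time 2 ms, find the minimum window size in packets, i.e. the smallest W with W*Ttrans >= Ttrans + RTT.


Given: Ttrans = 2 ms, RTT = 200 ms (= 2 * Tprop, Tprop = 100 ms)
Time until first ACK returns = Ttrans + RTT = 2 + 200 = 202 ms
Need W * Ttrans >= Ttrans + RTT  ->  W >= (Ttrans + RTT) / Ttrans
(Ttrans + RTT) / Ttrans = 202 / 2 = 101
W_min = ceil(101) = 101

101


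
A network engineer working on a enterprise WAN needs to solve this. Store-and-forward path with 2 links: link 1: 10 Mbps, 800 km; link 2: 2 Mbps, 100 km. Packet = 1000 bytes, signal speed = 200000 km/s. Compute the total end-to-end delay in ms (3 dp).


Packet = 1000 bytes = 8000 bits. Store-and-forward: sum (t_trans + t_prop) per link.
Link 1: t_trans = 8000/(10*10^6) s = 0.8000 ms; t_prop = 800/200000 s = 4.0000 ms; subtotal = 4.8000 ms
Link 2: t_trans = 8000/(2*10^6) s = 4.0000 ms; t_prop = 100/200000 s = 0.5000 ms; subtotal = 4.5000 ms
End-to-end = 4.8000 + 4.5000 = 9.3000 ms -> 9.300 ms (3 dp)

9.300


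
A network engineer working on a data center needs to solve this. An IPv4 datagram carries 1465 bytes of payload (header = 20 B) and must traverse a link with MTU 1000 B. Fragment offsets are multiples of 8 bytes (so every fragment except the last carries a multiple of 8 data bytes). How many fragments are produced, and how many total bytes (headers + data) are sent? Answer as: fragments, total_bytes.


Max data per non-final fragment = floor((MTU - header)/8)*8 = floor((1000 - 20)/8)*8 = floor(980/8)*8 = 976 B
Final fragment needs no 8-byte alignment: it can carry up to MTU - header = 980 B
Non-final fragments needed = ceil((payload - 980) / 976) = ceil(485/976) = ceil(0.4969) = 1
Number of fragments = 1 + 1 = 2
Fragment sizes (data): 1 * 976 B + 489 B (last, 489 <= 980 OK)
Total bytes sent = payload + n_frags * header = 1465 + 2*20 = 1465 + 40 = 1505 B

2, 1505


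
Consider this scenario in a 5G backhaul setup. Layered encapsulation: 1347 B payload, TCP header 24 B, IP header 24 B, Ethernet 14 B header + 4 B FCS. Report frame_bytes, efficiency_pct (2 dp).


TCP segment = 1347 + 24 = 1371 B
IP packet = 1371 + 24 = 1395 B
Ethernet frame = 1395 + 14 + 4 = 1413 B
Efficiency = app / frame = 1347 / 1413 = 0.953291 = 95.3291% -> 95.33% (2 dp)

1413, 95.33


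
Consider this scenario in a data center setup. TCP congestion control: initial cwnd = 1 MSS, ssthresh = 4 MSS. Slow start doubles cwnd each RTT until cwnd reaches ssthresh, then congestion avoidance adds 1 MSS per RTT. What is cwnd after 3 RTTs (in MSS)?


RTT 0: cwnd = 1 MSS (initial)
RTT 1: cwnd = 2 MSS (slow start, doubled)
RTT 2: cwnd = 4 MSS (slow start, doubled)
RTT 3: cwnd = 5 MSS (congestion avoidance, +1)

5


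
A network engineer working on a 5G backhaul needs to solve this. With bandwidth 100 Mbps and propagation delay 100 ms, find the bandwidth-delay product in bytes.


Given: bandwidth = 100 Mbps, delay = 100 ms
BDP in bits = 100 * 10^6 * 100 / 1000
BDP in bits = 10000000
BDP in bytes = 10000000 / 8 = 1250000

1250000


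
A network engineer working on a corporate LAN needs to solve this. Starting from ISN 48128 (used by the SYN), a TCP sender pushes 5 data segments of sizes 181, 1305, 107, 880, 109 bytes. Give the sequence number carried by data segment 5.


The SYN occupies sequence number ISN = 48128, so the first data byte is ISN + 1 = 48129.
SEQ of data segment i = (ISN + 1) + sum of payload sizes of segments 1..i-1.
Segment 1: SEQ = 48129, payload = 181 bytes
Segment 2: SEQ = 48310, payload = 1305 bytes
Segment 3: SEQ = 49615, payload = 107 bytes
Segment 4: SEQ = 49722, payload = 880 bytes
Segment 5: SEQ = 50602, payload = 109 bytes
SEQ of segment 5 = 48129 + 181 + 1305 + 107 + 880 = 50602

50602


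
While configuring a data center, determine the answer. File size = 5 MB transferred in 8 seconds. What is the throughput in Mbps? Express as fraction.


Given: file = 5 MB, time = 8 s
File in Mb = 5 * 8 = 40 Mb
Throughput = 40 / 8 Mbps
Throughput = 5 Mbps

5


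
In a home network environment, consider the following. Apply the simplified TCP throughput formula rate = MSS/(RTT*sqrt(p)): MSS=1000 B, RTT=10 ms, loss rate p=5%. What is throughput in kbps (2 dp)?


Given: MSS = 1000 bytes, RTT = 10 ms, loss = 5%
RTT in seconds = 10 / 1000 = 0.01
Loss rate = 5% = 0.05
sqrt(loss) = sqrt(0.05) = 0.223606797750
Throughput (bytes/s) = 1000 / (0.01 * 0.223606797750) = 447213.5955
Throughput (kbps) = 447213.5955 * 8 / 1000 = 3577.708764 -> 3577.71 kbps (2 dp)

3577.71


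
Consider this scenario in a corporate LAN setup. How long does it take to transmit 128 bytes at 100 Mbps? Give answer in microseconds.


Given: packet = 128 bytes, bandwidth = 100 Mbps
Packet in bits = 128 * 8 = 1024 bits
Bandwidth = 100 * 10^6 = 100000000 bps
Time = 1024 / 100000000 seconds
Time in us = 1024 * 10^6 / 100000000 = 10.24

10.24


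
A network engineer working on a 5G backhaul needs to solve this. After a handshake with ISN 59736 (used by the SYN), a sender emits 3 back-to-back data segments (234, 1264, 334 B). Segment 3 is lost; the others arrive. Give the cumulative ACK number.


SYN uses sequence number 59736; first data byte = ISN + 1 = 59737.
Segment 1: SEQ = 59737, len = 234 B, covers [59737, 59970]
Segment 2: SEQ = 59971, len = 1264 B, covers [59971, 61234]
Segment 3: SEQ = 61235, len = 334 B, covers [61235, 61568] [LOST]
In-order data received: bytes [59737, 61234] (segments 1..2).
Segment 3 missing -> gap begins at byte 61235.
Cumulative ACK = next expected in-order byte = 59737 + 234 + 1264 = 61235

61235


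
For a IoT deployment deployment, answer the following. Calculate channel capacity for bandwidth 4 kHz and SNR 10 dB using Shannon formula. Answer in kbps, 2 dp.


Given: B = 4 kHz, SNR = 10 dB
SNR linear = 10^(10/10) = 10
1 + SNR = 11
log2(11) = 3.4594316186
C = 4 * 1000 * 3.4594316186 = 13837.7265 bps
C = 13.837726 kbps -> 13.84 kbps (2 dp)

13.84


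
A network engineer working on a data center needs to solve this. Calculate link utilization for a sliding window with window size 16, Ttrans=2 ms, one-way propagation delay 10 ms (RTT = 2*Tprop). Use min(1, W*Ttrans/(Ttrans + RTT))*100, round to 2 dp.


Given: W = 16, Ttrans = 2 ms, RTT = 20 ms (= 2 * Tprop, Tprop = 10 ms)
Cycle time = Ttrans + RTT = 2 + 20 = 22 ms (first packet sent until its ACK returns)
W * Ttrans = 16 * 2 = 32 ms of sending per cycle
W * Ttrans / (Ttrans + RTT) = 32 / 22 = 1.454545
U = min(1, 1.454545) = 1.000000
U% = 100.00%

100.00


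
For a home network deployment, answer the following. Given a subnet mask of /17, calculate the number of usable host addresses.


Given: subnet mask /17
Host bits = 32 - 17 = 15
Total addresses = 2^15 = 32768
Usable hosts = 32768 - 2 (network + broadcast) = 32766

32766


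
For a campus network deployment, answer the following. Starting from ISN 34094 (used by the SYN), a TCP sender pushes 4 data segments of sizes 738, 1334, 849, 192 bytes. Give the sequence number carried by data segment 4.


The SYN occupies sequence number ISN = 34094, so the first data byte is ISN + 1 = 34095.
SEQ of data segment i = (ISN + 1) + sum of payload sizes of segments 1..i-1.
Segment 1: SEQ = 34095, payload = 738 bytes
Segment 2: SEQ = 34833, payload = 1334 bytes
Segment 3: SEQ = 36167, payload = 849 bytes
Segment 4: SEQ = 37016, payload = 192 bytes
SEQ of segment 4 = 34095 + 738 + 1334 + 849 = 37016

37016


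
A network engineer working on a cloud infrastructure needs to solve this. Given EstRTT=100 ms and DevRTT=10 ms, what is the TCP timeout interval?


Given: EstRTT = 100 ms, DevRTT = 10 ms
Timeout = EstRTT + 4 * DevRTT
4 * DevRTT = 4 * 10 = 40
Timeout = 100 + 40 = 140 ms

140


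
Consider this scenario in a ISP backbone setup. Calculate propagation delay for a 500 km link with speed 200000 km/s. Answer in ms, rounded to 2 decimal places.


Given: distance = 500 km, speed = 200000 km/s
Delay = distance / speed = 500 / 200000 seconds
Delay in ms = 500 * 1000 / 200000
Delay = 2.5000 ms
Rounded to 2 dp = 2.50 ms

2.50


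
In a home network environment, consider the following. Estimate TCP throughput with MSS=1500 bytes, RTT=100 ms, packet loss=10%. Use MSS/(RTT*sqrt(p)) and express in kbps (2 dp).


Given: MSS = 1500 bytes, RTT = 100 ms, loss = 10%
RTT in seconds = 100 / 1000 = 0.1
Loss rate = 10% = 0.1
sqrt(loss) = sqrt(0.1) = 0.316227766017
Throughput (bytes/s) = 1500 / (0.1 * 0.316227766017) = 47434.1649
Throughput (kbps) = 47434.1649 * 8 / 1000 = 379.473319 -> 379.47 kbps (2 dp)

379.47


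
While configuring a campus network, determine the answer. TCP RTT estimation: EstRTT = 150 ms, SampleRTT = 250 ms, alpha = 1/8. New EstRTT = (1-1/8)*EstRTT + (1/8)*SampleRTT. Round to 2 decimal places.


Given: EstRTT = 150 ms, SampleRTT = 250 ms, alpha = 1/8
New EstRTT = (1 - alpha) * EstRTT + alpha * SampleRTT
(7/8) * 150 = 131.25
(1/8) * 250 = 31.25
New EstRTT = 131.25 + 31.25 = 162.5 ms -> 162.50 ms (2 dp)

162.50


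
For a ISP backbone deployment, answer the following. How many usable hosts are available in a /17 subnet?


Given: subnet mask /17
Host bits = 32 - 17 = 15
Total addresses = 2^15 = 32768
Usable hosts = 32768 - 2 (network + broadcast) = 32766

32766


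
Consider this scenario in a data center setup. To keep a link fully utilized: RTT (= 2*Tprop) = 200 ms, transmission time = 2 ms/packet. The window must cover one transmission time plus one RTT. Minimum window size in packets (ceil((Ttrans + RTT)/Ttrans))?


Given: Ttrans = 2 ms, RTT = 200 ms (= 2 * Tprop, Tprop = 100 ms)
Time until first ACK returns = Ttrans + RTT = 2 + 200 = 202 ms
Need W * Ttrans >= Ttrans + RTT  ->  W >= (Ttrans + RTT) / Ttrans
(Ttrans + RTT) / Ttrans = 202 / 2 = 101
W_min = ceil(101) = 101

101


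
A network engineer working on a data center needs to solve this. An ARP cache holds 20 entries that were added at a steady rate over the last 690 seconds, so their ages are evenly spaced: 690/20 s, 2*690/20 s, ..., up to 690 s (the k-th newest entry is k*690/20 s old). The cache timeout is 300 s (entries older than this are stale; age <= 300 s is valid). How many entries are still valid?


Ages are k * 690/20 s for k = 1..20 (spacing = 34.5000 s).
Entry k is valid iff k * 690/20 <= 300 iff k <= 20 * 300 / 690 = 8.6957
n_valid = floor(8.6957) = 8
(n_stale = 20 - 8 = 12)

8


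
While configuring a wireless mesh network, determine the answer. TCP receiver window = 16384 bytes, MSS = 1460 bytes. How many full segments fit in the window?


Given: RWND = 16384 bytes, MSS = 1460 bytes
Full segments = floor(RWND / MSS)
Full segments = floor(16384 / 1460)
Full segments = floor(11.2219) = 11

11


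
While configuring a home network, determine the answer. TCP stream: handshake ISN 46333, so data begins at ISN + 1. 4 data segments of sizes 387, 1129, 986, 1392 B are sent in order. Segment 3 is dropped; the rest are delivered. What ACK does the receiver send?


SYN uses sequence number 46333; first data byte = ISN + 1 = 46334.
Segment 1: SEQ = 46334, len = 387 B, covers [46334, 46720]
Segment 2: SEQ = 46721, len = 1129 B, covers [46721, 47849]
Segment 3: SEQ = 47850, len = 986 B, covers [47850, 48835] [LOST]
Segment 4: SEQ = 48836, len = 1392 B, covers [48836, 50227]
In-order data received: bytes [46334, 47849] (segments 1..2).
Segment 3 missing -> gap begins at byte 47850; later segments buffered out of order.
Cumulative ACK = next expected in-order byte = 46334 + 387 + 1129 = 47850

47850


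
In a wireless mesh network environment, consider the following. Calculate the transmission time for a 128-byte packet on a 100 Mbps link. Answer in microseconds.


Given: packet = 128 bytes, bandwidth = 100 Mbps
Packet in bits = 128 * 8 = 1024 bits
Bandwidth = 100 * 10^6 = 100000000 bps
Time = 1024 / 100000000 seconds
Time in us = 1024 * 10^6 / 100000000 = 10.24

10.24


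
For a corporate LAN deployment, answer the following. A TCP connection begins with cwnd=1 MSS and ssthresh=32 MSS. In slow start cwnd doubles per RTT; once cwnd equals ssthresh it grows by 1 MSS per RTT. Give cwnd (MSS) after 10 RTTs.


RTT 0: cwnd = 1 MSS (initial)
RTT 1: cwnd = 2 MSS (slow start, doubled)
RTT 2: cwnd = 4 MSS (slow start, doubled)
RTT 3: cwnd = 8 MSS (slow start, doubled)
RTT 4: cwnd = 16 MSS (slow start, doubled)
RTT 5: cwnd = 32 MSS (slow start, doubled)
RTT 6: cwnd = 33 MSS (congestion avoidance, +1)
RTT 7: cwnd = 34 MSS (congestion avoidance, +1)
RTT 8: cwnd = 35 MSS (congestion avoidance, +1)
RTT 9: cwnd = 36 MSS (congestion avoidance, +1)
RTT 10: cwnd = 37 MSS (congestion avoidance, +1)

37


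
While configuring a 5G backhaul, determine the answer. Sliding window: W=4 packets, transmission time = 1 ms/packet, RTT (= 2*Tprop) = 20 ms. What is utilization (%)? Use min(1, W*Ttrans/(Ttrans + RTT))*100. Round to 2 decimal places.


Given: W = 4, Ttrans = 1 ms, RTT = 20 ms (= 2 * Tprop, Tprop = 10 ms)
Cycle time = Ttrans + RTT = 1 + 20 = 21 ms (first packet sent until its ACK returns)
W * Ttrans = 4 * 1 = 4 ms of sending per cycle
W * Ttrans / (Ttrans + RTT) = 4 / 21 = 0.190476
U = min(1, 0.190476) = 0.190476
U% = 19.05%

19.05


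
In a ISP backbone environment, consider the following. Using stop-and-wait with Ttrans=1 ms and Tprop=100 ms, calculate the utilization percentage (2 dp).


Given: Ttrans = 1 ms, Tprop = 100 ms
RTT = 2 * Tprop = 2 * 100 = 200 ms
U = Ttrans / (Ttrans + RTT)
U = 1 / (1 + 200)
U = 1 / 201 = 0.004975
U% = 0.50%

0.50


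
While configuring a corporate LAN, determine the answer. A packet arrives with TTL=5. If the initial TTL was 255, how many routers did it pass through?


Given: initial TTL = 255, received TTL = 5
Hops = initial TTL - received TTL
Hops = 255 - 5 = 250

250


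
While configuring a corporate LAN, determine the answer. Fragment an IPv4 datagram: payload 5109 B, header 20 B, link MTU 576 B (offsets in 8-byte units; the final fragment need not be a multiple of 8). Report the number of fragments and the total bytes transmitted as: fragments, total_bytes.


Max data per non-final fragment = floor((MTU - header)/8)*8 = floor((576 - 20)/8)*8 = floor(556/8)*8 = 552 B
Final fragment needs no 8-byte alignment: it can carry up to MTU - header = 556 B
Non-final fragments needed = ceil((payload - 556) / 552) = ceil(4553/552) = ceil(8.2482) = 9
Number of fragments = 9 + 1 = 10
Fragment sizes (data): 9 * 552 B + 141 B (last, 141 <= 556 OK)
Total bytes sent = payload + n_frags * header = 5109 + 10*20 = 5109 + 200 = 5309 B

10, 5309


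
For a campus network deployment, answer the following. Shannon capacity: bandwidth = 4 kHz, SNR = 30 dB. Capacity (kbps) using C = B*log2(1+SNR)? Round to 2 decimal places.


Given: B = 4 kHz, SNR = 30 dB
SNR linear = 10^(30/10) = 1000
1 + SNR = 1001
log2(1001) = 9.9672262588
C = 4 * 1000 * 9.9672262588 = 39868.9050 bps
C = 39.868905 kbps -> 39.87 kbps (2 dp)

39.87


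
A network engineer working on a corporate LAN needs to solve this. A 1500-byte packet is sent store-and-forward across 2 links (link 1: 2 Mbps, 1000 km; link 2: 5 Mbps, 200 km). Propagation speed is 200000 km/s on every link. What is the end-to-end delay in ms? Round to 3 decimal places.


Packet = 1500 bytes = 12000 bits. Store-and-forward: sum (t_trans + t_prop) per link.
Link 1: t_trans = 12000/(2*10^6) s = 6.0000 ms; t_prop = 1000/200000 s = 5.0000 ms; subtotal = 11.0000 ms
Link 2: t_trans = 12000/(5*10^6) s = 2.4000 ms; t_prop = 200/200000 s = 1.0000 ms; subtotal = 3.4000 ms
End-to-end = 11.0000 + 3.4000 = 14.4000 ms -> 14.400 ms (3 dp)

14.400


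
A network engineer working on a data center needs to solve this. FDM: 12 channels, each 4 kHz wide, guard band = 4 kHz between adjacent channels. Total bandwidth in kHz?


Given: 12 channels, 4 kHz each, guard = 4 kHz
Channel bandwidth = 12 * 4 = 48 kHz
Guard bands = 11 gaps * 4 kHz = 44 kHz
Total = 48 + 44 = 92 kHz

92


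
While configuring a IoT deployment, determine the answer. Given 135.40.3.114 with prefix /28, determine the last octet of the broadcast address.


Given: IP = 135.40.3.114, prefix = /28
Host bits = 32 - 28 = 4
Network last octet = 114 AND mask = 112
Host part size = 2^4 - 1 = 15
Broadcast last octet = 112 OR 15 = 127

127


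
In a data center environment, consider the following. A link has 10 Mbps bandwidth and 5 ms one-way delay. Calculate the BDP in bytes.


Given: bandwidth = 10 Mbps, delay = 5 ms
BDP in bits = 10 * 10^6 * 5 / 1000
BDP in bits = 50000
BDP in bytes = 50000 / 8 = 6250

6250


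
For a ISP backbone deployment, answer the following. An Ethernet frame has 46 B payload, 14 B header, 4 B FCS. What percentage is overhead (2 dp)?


Given: payload = 46 B, header = 14 B, trailer = 4 B
Overhead bytes = header + trailer = 14 + 4 = 18
Total frame = payload + overhead = 46 + 18 = 64
Overhead % = 18 / 64 * 100 = 28.1250% -> 28.13% (2 dp)

28.13


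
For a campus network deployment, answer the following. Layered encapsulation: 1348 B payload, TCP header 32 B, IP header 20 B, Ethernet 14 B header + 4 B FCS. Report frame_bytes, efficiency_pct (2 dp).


TCP segment = 1348 + 32 = 1380 B
IP packet = 1380 + 20 = 1400 B
Ethernet frame = 1400 + 14 + 4 = 1418 B
Efficiency = app / frame = 1348 / 1418 = 0.950635 = 95.0635% -> 95.06% (2 dp)

1418, 95.06


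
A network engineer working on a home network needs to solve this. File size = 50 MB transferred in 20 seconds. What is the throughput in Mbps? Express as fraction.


Given: file = 50 MB, time = 20 s
File in Mb = 50 * 8 = 400 Mb
Throughput = 400 / 20 Mbps
Throughput = 20 Mbps

20


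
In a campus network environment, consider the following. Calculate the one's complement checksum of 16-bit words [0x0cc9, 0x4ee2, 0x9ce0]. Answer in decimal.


Given words: [0x0cc9, 0x4ee2, 0x9ce0]
Step 1: Sum all words
Raw sum = 3273 + 20194 + 40160 = 63627
One's complement = ~63627 & 0xFFFF = 1908

1908


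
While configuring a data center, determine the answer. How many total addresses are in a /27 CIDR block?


Given: CIDR prefix /27
Host bits = 32 - 27 = 5
Total addresses = 2^5 = 32

32


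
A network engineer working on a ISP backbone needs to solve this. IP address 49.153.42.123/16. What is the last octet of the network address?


Given: IP = 49.153.42.123, prefix = /16
Subnet mask = 255.255.0.0
Last octet of IP: 123
Last octet of mask: 0
Network last octet = 123 AND 0 = 0

0


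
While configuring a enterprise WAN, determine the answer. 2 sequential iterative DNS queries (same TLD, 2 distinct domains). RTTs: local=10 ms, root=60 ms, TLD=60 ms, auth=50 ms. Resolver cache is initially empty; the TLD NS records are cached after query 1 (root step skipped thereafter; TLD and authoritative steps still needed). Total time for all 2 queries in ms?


Lookup 1 (cold cache): local + root + TLD + auth = 10 + 60 + 60 + 50 = 180 ms
Lookups 2..2 (TLD NS cached -> skip root; new domain -> still ask TLD and auth): local + TLD + auth = 10 + 60 + 50 = 120 ms each
Remaining 1 lookups: 1 * 120 = 120 ms
Total = 180 + 120 = 300 ms

300


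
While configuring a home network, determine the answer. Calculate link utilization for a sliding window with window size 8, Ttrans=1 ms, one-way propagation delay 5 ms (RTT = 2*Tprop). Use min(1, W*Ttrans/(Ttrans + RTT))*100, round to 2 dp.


Given: W = 8, Ttrans = 1 ms, RTT = 10 ms (= 2 * Tprop, Tprop = 5 ms)
Cycle time = Ttrans + RTT = 1 + 10 = 11 ms (first packet sent until its ACK returns)
W * Ttrans = 8 * 1 = 8 ms of sending per cycle
W * Ttrans / (Ttrans + RTT) = 8 / 11 = 0.727273
U = min(1, 0.727273) = 0.727273
U% = 72.73%

72.73


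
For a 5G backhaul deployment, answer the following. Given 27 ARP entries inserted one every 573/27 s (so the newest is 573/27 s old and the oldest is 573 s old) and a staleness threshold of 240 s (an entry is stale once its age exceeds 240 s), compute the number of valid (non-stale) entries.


Ages are k * 573/27 s for k = 1..27 (spacing = 21.2222 s).
Entry k is valid iff k * 573/27 <= 240 iff k <= 27 * 240 / 573 = 11.3089
n_valid = floor(11.3089) = 11
(n_stale = 27 - 11 = 16)

11


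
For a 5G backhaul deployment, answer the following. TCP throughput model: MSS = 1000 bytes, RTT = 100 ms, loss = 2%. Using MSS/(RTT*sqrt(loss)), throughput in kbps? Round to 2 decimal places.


Given: MSS = 1000 bytes, RTT = 100 ms, loss = 2%
RTT in seconds = 100 / 1000 = 0.1
Loss rate = 2% = 0.02
sqrt(loss) = sqrt(0.02) = 0.141421356237
Throughput (bytes/s) = 1000 / (0.1 * 0.141421356237) = 70710.6781
Throughput (kbps) = 70710.6781 * 8 / 1000 = 565.685425 -> 565.69 kbps (2 dp)

565.69


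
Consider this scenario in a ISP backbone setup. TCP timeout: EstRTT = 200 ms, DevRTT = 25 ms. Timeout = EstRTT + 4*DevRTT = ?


Given: EstRTT = 200 ms, DevRTT = 25 ms
Timeout = EstRTT + 4 * DevRTT
4 * DevRTT = 4 * 25 = 100
Timeout = 200 + 100 = 300 ms

300


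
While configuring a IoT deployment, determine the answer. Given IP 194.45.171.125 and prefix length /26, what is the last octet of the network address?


Given: IP = 194.45.171.125, prefix = /26
Subnet mask = 255.255.255.192
Last octet of IP: 125
Last octet of mask: 192
Network last octet = 125 AND 192 = 64

64


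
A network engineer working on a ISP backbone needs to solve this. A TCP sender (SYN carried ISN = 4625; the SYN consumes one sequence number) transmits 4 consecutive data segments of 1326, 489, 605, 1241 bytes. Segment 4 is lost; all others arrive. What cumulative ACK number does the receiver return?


SYN uses sequence number 4625; first data byte = ISN + 1 = 4626.
Segment 1: SEQ = 4626, len = 1326 B, covers [4626, 5951]
Segment 2: SEQ = 5952, len = 489 B, covers [5952, 6440]
Segment 3: SEQ = 6441, len = 605 B, covers [6441, 7045]
Segment 4: SEQ = 7046, len = 1241 B, covers [7046, 8286] [LOST]
In-order data received: bytes [4626, 7045] (segments 1..3).
Segment 4 missing -> gap begins at byte 7046.
Cumulative ACK = next expected in-order byte = 4626 + 1326 + 489 + 605 = 7046

7046


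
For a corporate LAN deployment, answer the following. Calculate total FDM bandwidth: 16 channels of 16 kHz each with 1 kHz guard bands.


Given: 16 channels, 16 kHz each, guard = 1 kHz
Channel bandwidth = 16 * 16 = 256 kHz
Guard bands = 15 gaps * 1 kHz = 15 kHz
Total = 256 + 15 = 271 kHz

271


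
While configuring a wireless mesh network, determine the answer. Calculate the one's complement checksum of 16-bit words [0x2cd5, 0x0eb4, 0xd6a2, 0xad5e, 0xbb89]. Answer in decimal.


Given words: [0x2cd5, 0x0eb4, 0xd6a2, 0xad5e, 0xbb89]
Step 1: Sum all words
Raw sum = 11477 + 3764 + 54946 + 44382 + 48009 = 162578
Step 2: Fold carry: (31506 + 2) = 31508
One's complement = ~31508 & 0xFFFF = 34027

34027
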